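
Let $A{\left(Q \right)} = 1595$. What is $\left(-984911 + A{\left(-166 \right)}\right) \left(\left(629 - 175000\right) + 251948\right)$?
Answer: $-76282705332$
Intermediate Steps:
$\left(-984911 + A{\left(-166 \right)}\right) \left(\left(629 - 175000\right) + 251948\right) = \left(-984911 + 1595\right) \left(\left(629 - 175000\right) + 251948\right) = - 983316 \left(\left(629 - 175000\right) + 251948\right) = - 983316 \left(-174371 + 251948\right) = \left(-983316\right) 77577 = -76282705332$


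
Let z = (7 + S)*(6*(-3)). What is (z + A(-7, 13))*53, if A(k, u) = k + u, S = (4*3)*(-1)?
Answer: 5088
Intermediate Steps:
S = -12 (S = 12*(-1) = -12)
z = 90 (z = (7 - 12)*(6*(-3)) = -5*(-18) = 90)
(z + A(-7, 13))*53 = (90 + (-7 + 13))*53 = (90 + 6)*53 = 96*53 = 5088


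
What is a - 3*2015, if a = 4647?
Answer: -1398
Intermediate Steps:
a - 3*2015 = 4647 - 3*2015 = 4647 - 6045 = -1398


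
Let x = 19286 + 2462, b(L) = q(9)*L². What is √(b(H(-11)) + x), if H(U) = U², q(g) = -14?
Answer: 17*I*√634 ≈ 428.05*I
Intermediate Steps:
b(L) = -14*L²
x = 21748
√(b(H(-11)) + x) = √(-14*((-11)²)² + 21748) = √(-14*121² + 21748) = √(-14*14641 + 21748) = √(-204974 + 21748) = √(-183226) = 17*I*√634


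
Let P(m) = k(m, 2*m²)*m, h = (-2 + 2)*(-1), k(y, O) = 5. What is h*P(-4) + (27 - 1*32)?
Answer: -5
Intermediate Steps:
h = 0 (h = 0*(-1) = 0)
P(m) = 5*m
h*P(-4) + (27 - 1*32) = 0*(5*(-4)) + (27 - 1*32) = 0*(-20) + (27 - 32) = 0 - 5 = -5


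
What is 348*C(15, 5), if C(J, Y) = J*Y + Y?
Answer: 27840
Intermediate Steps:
C(J, Y) = Y + J*Y
348*C(15, 5) = 348*(5*(1 + 15)) = 348*(5*16) = 348*80 = 27840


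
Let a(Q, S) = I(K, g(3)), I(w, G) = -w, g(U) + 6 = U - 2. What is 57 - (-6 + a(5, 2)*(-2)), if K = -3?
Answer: 69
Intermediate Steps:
g(U) = -8 + U (g(U) = -6 + (U - 2) = -6 + (-2 + U) = -8 + U)
a(Q, S) = 3 (a(Q, S) = -1*(-3) = 3)
57 - (-6 + a(5, 2)*(-2)) = 57 - (-6 + 3*(-2)) = 57 - (-6 - 6) = 57 - 1*(-12) = 57 + 12 = 69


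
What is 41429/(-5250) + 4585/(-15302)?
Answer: -23500636/2869125 ≈ -8.1909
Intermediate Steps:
41429/(-5250) + 4585/(-15302) = 41429*(-1/5250) + 4585*(-1/15302) = -41429/5250 - 655/2186 = -23500636/2869125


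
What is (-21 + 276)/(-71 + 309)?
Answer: 15/14 ≈ 1.0714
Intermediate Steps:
(-21 + 276)/(-71 + 309) = 255/238 = 255*(1/238) = 15/14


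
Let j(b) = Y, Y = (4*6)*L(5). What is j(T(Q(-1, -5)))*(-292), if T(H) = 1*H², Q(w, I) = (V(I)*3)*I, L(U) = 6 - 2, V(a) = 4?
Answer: -28032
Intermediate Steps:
L(U) = 4
Q(w, I) = 12*I (Q(w, I) = (4*3)*I = 12*I)
T(H) = H²
Y = 96 (Y = (4*6)*4 = 24*4 = 96)
j(b) = 96
j(T(Q(-1, -5)))*(-292) = 96*(-292) = -28032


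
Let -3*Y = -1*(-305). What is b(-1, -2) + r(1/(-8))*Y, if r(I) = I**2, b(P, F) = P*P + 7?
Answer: 1231/192 ≈ 6.4115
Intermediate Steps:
b(P, F) = 7 + P**2 (b(P, F) = P**2 + 7 = 7 + P**2)
Y = -305/3 (Y = -(-1)*(-305)/3 = -1/3*305 = -305/3 ≈ -101.67)
b(-1, -2) + r(1/(-8))*Y = (7 + (-1)**2) + (1/(-8))**2*(-305/3) = (7 + 1) + (-1/8)**2*(-305/3) = 8 + (1/64)*(-305/3) = 8 - 305/192 = 1231/192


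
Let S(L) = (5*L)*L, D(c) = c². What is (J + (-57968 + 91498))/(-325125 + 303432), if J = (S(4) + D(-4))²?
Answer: -42746/21693 ≈ -1.9705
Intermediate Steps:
S(L) = 5*L²
J = 9216 (J = (5*4² + (-4)²)² = (5*16 + 16)² = (80 + 16)² = 96² = 9216)
(J + (-57968 + 91498))/(-325125 + 303432) = (9216 + (-57968 + 91498))/(-325125 + 303432) = (9216 + 33530)/(-21693) = 42746*(-1/21693) = -42746/21693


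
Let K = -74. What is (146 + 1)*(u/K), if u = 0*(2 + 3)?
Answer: 0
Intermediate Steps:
u = 0 (u = 0*5 = 0)
(146 + 1)*(u/K) = (146 + 1)*(0/(-74)) = 147*(0*(-1/74)) = 147*0 = 0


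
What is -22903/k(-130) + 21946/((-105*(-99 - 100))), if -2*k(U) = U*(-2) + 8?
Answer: 481498949/2799930 ≈ 171.97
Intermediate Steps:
k(U) = -4 + U (k(U) = -(U*(-2) + 8)/2 = -(-2*U + 8)/2 = -(8 - 2*U)/2 = -4 + U)
-22903/k(-130) + 21946/((-105*(-99 - 100))) = -22903/(-4 - 130) + 21946/((-105*(-99 - 100))) = -22903/(-134) + 21946/((-105*(-199))) = -22903*(-1/134) + 21946/20895 = 22903/134 + 21946*(1/20895) = 22903/134 + 21946/20895 = 481498949/2799930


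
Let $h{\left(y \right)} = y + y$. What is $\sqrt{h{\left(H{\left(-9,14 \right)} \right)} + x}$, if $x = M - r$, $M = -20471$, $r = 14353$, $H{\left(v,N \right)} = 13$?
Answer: $i \sqrt{34798} \approx 186.54 i$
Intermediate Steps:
$x = -34824$ ($x = -20471 - 14353 = -34824$)
$h{\left(y \right)} = 2 y$
$\sqrt{h{\left(H{\left(-9,14 \right)} \right)} + x} = \sqrt{2 \cdot 13 - 34824} = \sqrt{26 - 34824} = \sqrt{-34798} = i \sqrt{34798}$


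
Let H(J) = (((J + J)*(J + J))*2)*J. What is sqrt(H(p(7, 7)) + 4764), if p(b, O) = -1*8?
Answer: 2*sqrt(167) ≈ 25.846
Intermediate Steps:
p(b, O) = -8
H(J) = 8*J**3 (H(J) = (((2*J)*(2*J))*2)*J = ((4*J**2)*2)*J = (8*J**2)*J = 8*J**3)
sqrt(H(p(7, 7)) + 4764) = sqrt(8*(-8)**3 + 4764) = sqrt(8*(-512) + 4764) = sqrt(-4096 + 4764) = sqrt(668) = 2*sqrt(167)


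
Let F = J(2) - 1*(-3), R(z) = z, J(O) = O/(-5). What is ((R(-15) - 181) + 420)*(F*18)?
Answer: 52416/5 ≈ 10483.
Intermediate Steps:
J(O) = -O/5 (J(O) = O*(-⅕) = -O/5)
F = 13/5 (F = -⅕*2 - 1*(-3) = -⅖ + 3 = 13/5 ≈ 2.6000)
((R(-15) - 181) + 420)*(F*18) = ((-15 - 181) + 420)*((13/5)*18) = (-196 + 420)*(234/5) = 224*(234/5) = 52416/5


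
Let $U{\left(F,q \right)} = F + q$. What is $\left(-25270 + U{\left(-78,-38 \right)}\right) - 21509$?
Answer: $-46895$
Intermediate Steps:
$\left(-25270 + U{\left(-78,-38 \right)}\right) - 21509 = \left(-25270 - 116\right) - 21509 = -25386 - 21509 = -46895$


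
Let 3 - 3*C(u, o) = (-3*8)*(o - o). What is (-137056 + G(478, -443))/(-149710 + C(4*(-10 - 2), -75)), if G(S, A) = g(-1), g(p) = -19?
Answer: 137075/149709 ≈ 0.91561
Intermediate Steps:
G(S, A) = -19
C(u, o) = 1 (C(u, o) = 1 - (-3*8)*(o - o)/3 = 1 - (-8)*0 = 1 - 1/3*0 = 1 + 0 = 1)
(-137056 + G(478, -443))/(-149710 + C(4*(-10 - 2), -75)) = (-137056 - 19)/(-149710 + 1) = -137075/(-149709) = -137075*(-1/149709) = 137075/149709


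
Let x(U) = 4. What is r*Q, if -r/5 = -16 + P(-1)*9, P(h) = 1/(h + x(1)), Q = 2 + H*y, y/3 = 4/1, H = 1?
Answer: 910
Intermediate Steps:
y = 12 (y = 3*(4/1) = 3*(4*1) = 3*4 = 12)
Q = 14 (Q = 2 + 1*12 = 2 + 12 = 14)
P(h) = 1/(4 + h) (P(h) = 1/(h + 4) = 1/(4 + h))
r = 65 (r = -5*(-16 + 9/(4 - 1)) = -5*(-16 + 9/3) = -5*(-16 + (⅓)*9) = -5*(-16 + 3) = -5*(-13) = 65)
r*Q = 65*14 = 910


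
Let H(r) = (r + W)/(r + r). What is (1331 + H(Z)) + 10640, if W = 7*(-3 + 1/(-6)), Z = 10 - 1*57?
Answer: 6752059/564 ≈ 11972.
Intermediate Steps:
Z = -47 (Z = 10 - 57 = -47)
W = -133/6 (W = 7*(-3 - ⅙) = 7*(-19/6) = -133/6 ≈ -22.167)
H(r) = (-133/6 + r)/(2*r) (H(r) = (r - 133/6)/(r + r) = (-133/6 + r)/((2*r)) = (-133/6 + r)*(1/(2*r)) = (-133/6 + r)/(2*r))
(1331 + H(Z)) + 10640 = (1331 + (1/12)*(-133 + 6*(-47))/(-47)) + 10640 = (1331 + (1/12)*(-1/47)*(-133 - 282)) + 10640 = (1331 + (1/12)*(-1/47)*(-415)) + 10640 = (1331 + 415/564) + 10640 = 751099/564 + 10640 = 6752059/564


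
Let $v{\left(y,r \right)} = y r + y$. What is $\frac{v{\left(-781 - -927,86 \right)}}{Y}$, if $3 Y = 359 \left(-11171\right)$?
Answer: $- \frac{38106}{4010389} \approx -0.0095018$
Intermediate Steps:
$Y = - \frac{4010389}{3}$ ($Y = \frac{359 \left(-11171\right)}{3} = \frac{1}{3} \left(-4010389\right) = - \frac{4010389}{3} \approx -1.3368 \cdot 10^{6}$)
$v{\left(y,r \right)} = y + r y$ ($v{\left(y,r \right)} = r y + y = y + r y$)
$\frac{v{\left(-781 - -927,86 \right)}}{Y} = \frac{\left(-781 - -927\right) \left(1 + 86\right)}{- \frac{4010389}{3}} = \left(-781 + 927\right) 87 \left(- \frac{3}{4010389}\right) = 146 \cdot 87 \left(- \frac{3}{4010389}\right) = 12702 \left(- \frac{3}{4010389}\right) = - \frac{38106}{4010389}$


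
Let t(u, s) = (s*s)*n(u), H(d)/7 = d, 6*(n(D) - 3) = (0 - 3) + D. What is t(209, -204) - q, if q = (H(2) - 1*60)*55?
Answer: 1556194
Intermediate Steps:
n(D) = 5/2 + D/6 (n(D) = 3 + ((0 - 3) + D)/6 = 3 + (-3 + D)/6 = 3 + (-½ + D/6) = 5/2 + D/6)
H(d) = 7*d
t(u, s) = s²*(5/2 + u/6) (t(u, s) = (s*s)*(5/2 + u/6) = s²*(5/2 + u/6))
q = -2530 (q = (7*2 - 1*60)*55 = (14 - 60)*55 = -46*55 = -2530)
t(209, -204) - q = (⅙)*(-204)²*(15 + 209) - 1*(-2530) = (⅙)*41616*224 + 2530 = 1553664 + 2530 = 1556194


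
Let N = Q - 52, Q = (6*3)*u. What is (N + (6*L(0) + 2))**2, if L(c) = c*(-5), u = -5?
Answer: 19600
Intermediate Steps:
L(c) = -5*c
Q = -90 (Q = (6*3)*(-5) = 18*(-5) = -90)
N = -142 (N = -90 - 52 = -142)
(N + (6*L(0) + 2))**2 = (-142 + (6*(-5*0) + 2))**2 = (-142 + (6*0 + 2))**2 = (-142 + (0 + 2))**2 = (-142 + 2)**2 = (-140)**2 = 19600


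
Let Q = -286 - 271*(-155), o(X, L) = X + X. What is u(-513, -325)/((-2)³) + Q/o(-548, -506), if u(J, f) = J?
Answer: 14281/548 ≈ 26.060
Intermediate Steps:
o(X, L) = 2*X
Q = 41719 (Q = -286 + 42005 = 41719)
u(-513, -325)/((-2)³) + Q/o(-548, -506) = -513/((-2)³) + 41719/((2*(-548))) = -513/(-8) + 41719/(-1096) = -513*(-⅛) + 41719*(-1/1096) = 513/8 - 41719/1096 = 14281/548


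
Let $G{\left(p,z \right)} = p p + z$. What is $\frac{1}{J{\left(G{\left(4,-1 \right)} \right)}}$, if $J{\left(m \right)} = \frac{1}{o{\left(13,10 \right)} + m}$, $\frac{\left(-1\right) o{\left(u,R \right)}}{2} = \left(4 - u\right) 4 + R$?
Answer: $67$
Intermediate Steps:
$o{\left(u,R \right)} = -32 - 2 R + 8 u$ ($o{\left(u,R \right)} = - 2 \left(\left(4 - u\right) 4 + R\right) = - 2 \left(\left(16 - 4 u\right) + R\right) = - 2 \left(16 + R - 4 u\right) = -32 - 2 R + 8 u$)
$G{\left(p,z \right)} = z + p^{2}$ ($G{\left(p,z \right)} = p^{2} + z = z + p^{2}$)
$J{\left(m \right)} = \frac{1}{52 + m}$ ($J{\left(m \right)} = \frac{1}{\left(-32 - 20 + 8 \cdot 13\right) + m} = \frac{1}{\left(-32 - 20 + 104\right) + m} = \frac{1}{52 + m}$)
$\frac{1}{J{\left(G{\left(4,-1 \right)} \right)}} = \frac{1}{\frac{1}{52 - \left(1 - 4^{2}\right)}} = \frac{1}{\frac{1}{52 + \left(-1 + 16\right)}} = \frac{1}{\frac{1}{52 + 15}} = \frac{1}{\frac{1}{67}} = 67$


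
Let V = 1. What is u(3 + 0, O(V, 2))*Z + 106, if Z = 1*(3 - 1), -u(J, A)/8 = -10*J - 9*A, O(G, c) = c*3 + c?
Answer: 1738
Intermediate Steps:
O(G, c) = 4*c (O(G, c) = 3*c + c = 4*c)
u(J, A) = 72*A + 80*J (u(J, A) = -8*(-10*J - 9*A) = 72*A + 80*J)
Z = 2 (Z = 1*2 = 2)
u(3 + 0, O(V, 2))*Z + 106 = (72*(4*2) + 80*(3 + 0))*2 + 106 = (72*8 + 80*3)*2 + 106 = (576 + 240)*2 + 106 = 816*2 + 106 = 1632 + 106 = 1738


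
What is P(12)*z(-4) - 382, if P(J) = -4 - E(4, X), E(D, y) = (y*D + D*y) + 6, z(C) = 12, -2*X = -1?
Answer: -550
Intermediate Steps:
X = 1/2 (X = -1/2*(-1) = 1/2 ≈ 0.50000)
E(D, y) = 6 + 2*D*y (E(D, y) = (D*y + D*y) + 6 = 2*D*y + 6 = 6 + 2*D*y)
P(J) = -14 (P(J) = -4 - (6 + 2*4*(1/2)) = -4 - (6 + 4) = -4 - 1*10 = -4 - 10 = -14)
P(12)*z(-4) - 382 = -14*12 - 382 = -168 - 382 = -550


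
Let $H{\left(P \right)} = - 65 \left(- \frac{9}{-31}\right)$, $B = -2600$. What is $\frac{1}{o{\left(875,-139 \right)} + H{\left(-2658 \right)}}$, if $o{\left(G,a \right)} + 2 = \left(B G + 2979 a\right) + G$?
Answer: $- \frac{31}{83335033} \approx -3.7199 \cdot 10^{-7}$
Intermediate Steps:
$o{\left(G,a \right)} = -2 - 2599 G + 2979 a$ ($o{\left(G,a \right)} = -2 - \left(- 2979 a + 2599 G\right) = -2 - 2599 G + 2979 a$)
$H{\left(P \right)} = - \frac{585}{31}$ ($H{\left(P \right)} = - 65 \left(\left(-9\right) \left(- \frac{1}{31}\right)\right) = \left(-65\right) \frac{9}{31} = - \frac{585}{31}$)
$\frac{1}{o{\left(875,-139 \right)} + H{\left(-2658 \right)}} = \frac{1}{\left(-2 - 2274125 + 2979 \left(-139\right)\right) - \frac{585}{31}} = \frac{1}{\left(-2 - 2274125 - 414081\right) - \frac{585}{31}} = \frac{1}{-2688208 - \frac{585}{31}} = \frac{1}{- \frac{83335033}{31}} = - \frac{31}{83335033}$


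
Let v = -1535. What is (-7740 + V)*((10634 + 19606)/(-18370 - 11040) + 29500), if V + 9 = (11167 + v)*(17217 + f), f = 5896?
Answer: 19313437527785492/2941 ≈ 6.5670e+12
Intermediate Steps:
V = 222624407 (V = -9 + (11167 - 1535)*(17217 + 5896) = -9 + 9632*23113 = -9 + 222624416 = 222624407)
(-7740 + V)*((10634 + 19606)/(-18370 - 11040) + 29500) = (-7740 + 222624407)*((10634 + 19606)/(-18370 - 11040) + 29500) = 222616667*(30240/(-29410) + 29500) = 222616667*(30240*(-1/29410) + 29500) = 222616667*(-3024/2941 + 29500) = 222616667*(86756476/2941) = 19313437527785492/2941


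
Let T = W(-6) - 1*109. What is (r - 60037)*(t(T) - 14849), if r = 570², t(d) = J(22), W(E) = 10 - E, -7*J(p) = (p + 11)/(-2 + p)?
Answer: -550621836659/140 ≈ -3.9330e+9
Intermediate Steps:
J(p) = -(11 + p)/(7*(-2 + p)) (J(p) = -(p + 11)/(7*(-2 + p)) = -(11 + p)/(7*(-2 + p)))
T = -93 (T = (10 - 1*(-6)) - 1*109 = (10 + 6) - 109 = 16 - 109 = -93)
t(d) = -33/140 (t(d) = (-11 - 1*22)/(7*(-2 + 22)) = (⅐)*(-11 - 22)/20 = (⅐)*(1/20)*(-33) = -33/140)
r = 324900
(r - 60037)*(t(T) - 14849) = (324900 - 60037)*(-33/140 - 14849) = 264863*(-2078893/140) = -550621836659/140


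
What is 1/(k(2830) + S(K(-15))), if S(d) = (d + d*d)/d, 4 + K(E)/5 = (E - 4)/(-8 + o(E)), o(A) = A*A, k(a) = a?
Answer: 217/609892 ≈ 0.00035580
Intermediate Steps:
o(A) = A**2
K(E) = -20 + 5*(-4 + E)/(-8 + E**2) (K(E) = -20 + 5*((E - 4)/(-8 + E**2)) = -20 + 5*((-4 + E)/(-8 + E**2)) = -20 + 5*(-4 + E)/(-8 + E**2))
S(d) = (d + d**2)/d
1/(k(2830) + S(K(-15))) = 1/(2830 + (1 + 5*(28 - 15 - 4*(-15)**2)/(-8 + (-15)**2))) = 1/(2830 + (1 + 5*(28 - 15 - 4*225)/(-8 + 225))) = 1/(2830 + (1 + 5*(28 - 15 - 900)/217)) = 1/(2830 + (1 + 5*(1/217)*(-887))) = 1/(2830 + (1 - 4435/217)) = 1/(2830 - 4218/217) = 1/(609892/217) = 217/609892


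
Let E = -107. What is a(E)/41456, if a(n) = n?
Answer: -107/41456 ≈ -0.0025810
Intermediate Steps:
a(E)/41456 = -107/41456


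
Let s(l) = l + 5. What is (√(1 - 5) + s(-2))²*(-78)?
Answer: -390 - 936*I ≈ -390.0 - 936.0*I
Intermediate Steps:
s(l) = 5 + l
(√(1 - 5) + s(-2))²*(-78) = (√(1 - 5) + (5 - 2))²*(-78) = (√(-4) + 3)²*(-78) = (2*I + 3)²*(-78) = (3 + 2*I)²*(-78) = -78*(3 + 2*I)²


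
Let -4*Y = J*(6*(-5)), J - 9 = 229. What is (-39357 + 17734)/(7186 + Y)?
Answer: -21623/8971 ≈ -2.4103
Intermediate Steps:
J = 238 (J = 9 + 229 = 238)
Y = 1785 (Y = -119*6*(-5)/2 = -119*(-30)/2 = -¼*(-7140) = 1785)
(-39357 + 17734)/(7186 + Y) = (-39357 + 17734)/(7186 + 1785) = -21623/8971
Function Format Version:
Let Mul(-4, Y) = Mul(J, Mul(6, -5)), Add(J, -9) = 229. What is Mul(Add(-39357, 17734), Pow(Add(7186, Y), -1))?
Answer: Rational(-21623, 8971) ≈ -2.4103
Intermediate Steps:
J = 238 (J = Add(9, 229) = 238)
Y = 1785 (Y = Mul(Rational(-1, 4), Mul(238, Mul(6, -5))) = Mul(Rational(-1, 4), Mul(238, -30)) = Mul(Rational(-1, 4), -7140) = 1785)
Mul(Add(-39357, 17734), Pow(Add(7186, Y), -1)) = Mul(Add(-39357, 17734), Pow(Add(7186, 1785), -1)) = Mul(-21623, Pow(8971, -1)) = Mul(-21623, Rational(1, 8971)) = Rational(-21623, 8971)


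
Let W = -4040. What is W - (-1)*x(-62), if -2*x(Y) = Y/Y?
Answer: -8081/2 ≈ -4040.5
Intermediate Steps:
x(Y) = -½ (x(Y) = -Y/(2*Y) = -½*1 = -½)
W - (-1)*x(-62) = -4040 - (-1)*(-1)/2 = -4040 - 1*½ = -4040 - ½ = -8081/2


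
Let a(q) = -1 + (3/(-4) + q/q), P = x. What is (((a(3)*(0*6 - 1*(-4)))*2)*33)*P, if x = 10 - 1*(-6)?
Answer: -3168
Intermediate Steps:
x = 16 (x = 10 + 6 = 16)
P = 16
a(q) = -3/4 (a(q) = -1 + (3*(-1/4) + 1) = -1 + (-3/4 + 1) = -1 + 1/4 = -3/4)
(((a(3)*(0*6 - 1*(-4)))*2)*33)*P = ((-3*(0*6 - 1*(-4))/4*2)*33)*16 = ((-3*(0 + 4)/4*2)*33)*16 = ((-3/4*4*2)*33)*16 = (-3*2*33)*16 = -6*33*16 = -198*16 = -3168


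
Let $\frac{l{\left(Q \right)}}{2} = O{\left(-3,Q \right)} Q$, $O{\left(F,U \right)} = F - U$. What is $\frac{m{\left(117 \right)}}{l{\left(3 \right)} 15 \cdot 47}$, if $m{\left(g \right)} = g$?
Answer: $- \frac{13}{2820} \approx -0.0046099$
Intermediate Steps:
$l{\left(Q \right)} = 2 Q \left(-3 - Q\right)$ ($l{\left(Q \right)} = 2 \left(-3 - Q\right) Q = 2 Q \left(-3 - Q\right)$)
$\frac{m{\left(117 \right)}}{l{\left(3 \right)} 15 \cdot 47} = \frac{117}{\left(-2\right) 3 \left(3 + 3\right) 15 \cdot 47} = \frac{117}{\left(-2\right) 3 \cdot 6 \cdot 15 \cdot 47} = \frac{117}{\left(-36\right) 15 \cdot 47} = \frac{117}{\left(-540\right) 47} = \frac{117}{-25380} = 117 \left(- \frac{1}{25380}\right) = - \frac{13}{2820}$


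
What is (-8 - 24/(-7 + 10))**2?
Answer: 256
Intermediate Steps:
(-8 - 24/(-7 + 10))**2 = (-8 - 24/3)**2 = (-8 - 24*1/3)**2 = (-8 - 8)**2 = (-16)**2 = 256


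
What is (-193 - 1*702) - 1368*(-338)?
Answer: 461489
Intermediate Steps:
(-193 - 1*702) - 1368*(-338) = (-193 - 702) + 462384 = -895 + 462384 = 461489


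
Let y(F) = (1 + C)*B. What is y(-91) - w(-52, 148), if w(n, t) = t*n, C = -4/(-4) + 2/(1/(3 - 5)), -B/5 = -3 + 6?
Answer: 7726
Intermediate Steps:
B = -15 (B = -5*(-3 + 6) = -5*3 = -15)
C = -3 (C = -4*(-1/4) + 2/(1/(-2)) = 1 + 2/(-1/2) = 1 + 2*(-2) = 1 - 4 = -3)
w(n, t) = n*t
y(F) = 30 (y(F) = (1 - 3)*(-15) = -2*(-15) = 30)
y(-91) - w(-52, 148) = 30 - (-52)*148 = 30 - 1*(-7696) = 30 + 7696 = 7726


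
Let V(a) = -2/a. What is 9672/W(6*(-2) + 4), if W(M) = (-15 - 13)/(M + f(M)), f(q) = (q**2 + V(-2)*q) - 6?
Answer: -14508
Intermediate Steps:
f(q) = -6 + q + q**2 (f(q) = (q**2 + (-2/(-2))*q) - 6 = (q**2 + (-2*(-1/2))*q) - 6 = (q**2 + 1*q) - 6 = (q**2 + q) - 6 = (q + q**2) - 6 = -6 + q + q**2)
W(M) = -28/(-6 + M**2 + 2*M) (W(M) = (-15 - 13)/(M + (-6 + M + M**2)) = -28/(-6 + M**2 + 2*M))
9672/W(6*(-2) + 4) = 9672/((-28/(-6 + (6*(-2) + 4)**2 + 2*(6*(-2) + 4)))) = 9672/((-28/(-6 + (-12 + 4)**2 + 2*(-12 + 4)))) = 9672/((-28/(-6 + (-8)**2 + 2*(-8)))) = 9672/((-28/(-6 + 64 - 16))) = 9672/((-28/42)) = 9672/((-28*1/42)) = 9672/(-2/3) = 9672*(-3/2) = -14508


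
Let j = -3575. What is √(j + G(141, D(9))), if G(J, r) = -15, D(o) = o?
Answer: I*√3590 ≈ 59.917*I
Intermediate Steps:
√(j + G(141, D(9))) = √(-3575 - 15) = √(-3590) = I*√3590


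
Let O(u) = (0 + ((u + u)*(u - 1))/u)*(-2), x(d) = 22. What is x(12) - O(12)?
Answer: 66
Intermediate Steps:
O(u) = 4 - 4*u (O(u) = (0 + ((2*u)*(-1 + u))/u)*(-2) = (0 + (2*u*(-1 + u))/u)*(-2) = (0 + (-2 + 2*u))*(-2) = (-2 + 2*u)*(-2) = 4 - 4*u)
x(12) - O(12) = 22 - (4 - 4*12) = 22 - (4 - 48) = 22 - 1*(-44) = 22 + 44 = 66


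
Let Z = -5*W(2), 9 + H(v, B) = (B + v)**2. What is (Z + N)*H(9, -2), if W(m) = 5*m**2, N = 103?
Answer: 120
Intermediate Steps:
H(v, B) = -9 + (B + v)**2
Z = -100 (Z = -25*2**2 = -25*4 = -5*20 = -100)
(Z + N)*H(9, -2) = (-100 + 103)*(-9 + (-2 + 9)**2) = 3*(-9 + 7**2) = 3*(-9 + 49) = 3*40 = 120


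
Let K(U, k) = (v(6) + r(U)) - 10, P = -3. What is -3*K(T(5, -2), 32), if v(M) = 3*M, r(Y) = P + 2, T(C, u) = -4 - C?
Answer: -21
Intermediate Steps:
r(Y) = -1 (r(Y) = -3 + 2 = -1)
K(U, k) = 7 (K(U, k) = (3*6 - 1) - 10 = (18 - 1) - 10 = 17 - 10 = 7)
-3*K(T(5, -2), 32) = -3*7 = -21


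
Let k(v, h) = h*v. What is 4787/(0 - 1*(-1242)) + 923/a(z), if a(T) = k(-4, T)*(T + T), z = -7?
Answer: 365069/243432 ≈ 1.4997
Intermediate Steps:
a(T) = -8*T² (a(T) = (T*(-4))*(T + T) = (-4*T)*(2*T) = -8*T²)
4787/(0 - 1*(-1242)) + 923/a(z) = 4787/(0 - 1*(-1242)) + 923/((-8*(-7)²)) = 4787/(0 + 1242) + 923/((-8*49)) = 4787/1242 + 923/(-392) = 4787*(1/1242) + 923*(-1/392) = 4787/1242 - 923/392 = 365069/243432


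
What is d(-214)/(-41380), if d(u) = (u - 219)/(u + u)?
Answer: -433/17710640 ≈ -2.4449e-5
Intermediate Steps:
d(u) = (-219 + u)/(2*u) (d(u) = (-219 + u)/((2*u)) = (-219 + u)*(1/(2*u)) = (-219 + u)/(2*u))
d(-214)/(-41380) = ((1/2)*(-219 - 214)/(-214))/(-41380) = ((1/2)*(-1/214)*(-433))*(-1/41380) = (433/428)*(-1/41380) = -433/17710640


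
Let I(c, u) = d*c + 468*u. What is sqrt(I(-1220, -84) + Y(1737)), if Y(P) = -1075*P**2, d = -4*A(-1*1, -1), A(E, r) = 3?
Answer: I*sqrt(3243481347) ≈ 56952.0*I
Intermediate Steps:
d = -12 (d = -4*3 = -12)
I(c, u) = -12*c + 468*u
sqrt(I(-1220, -84) + Y(1737)) = sqrt((-12*(-1220) + 468*(-84)) - 1075*1737**2) = sqrt((14640 - 39312) - 1075*3017169) = sqrt(-24672 - 3243456675) = sqrt(-3243481347) = I*sqrt(3243481347)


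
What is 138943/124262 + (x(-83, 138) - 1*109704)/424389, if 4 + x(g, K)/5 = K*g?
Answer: 38214872399/52735425918 ≈ 0.72465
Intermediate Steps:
x(g, K) = -20 + 5*K*g (x(g, K) = -20 + 5*(K*g) = -20 + 5*K*g)
138943/124262 + (x(-83, 138) - 1*109704)/424389 = 138943/124262 + ((-20 + 5*138*(-83)) - 1*109704)/424389 = 138943*(1/124262) + ((-20 - 57270) - 109704)*(1/424389) = 138943/124262 + (-57290 - 109704)*(1/424389) = 138943/124262 - 166994*1/424389 = 138943/124262 - 166994/424389 = 38214872399/52735425918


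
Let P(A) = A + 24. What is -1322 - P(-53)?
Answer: -1293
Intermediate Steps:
P(A) = 24 + A
-1322 - P(-53) = -1322 - (24 - 53) = -1322 - 1*(-29) = -1322 + 29 = -1293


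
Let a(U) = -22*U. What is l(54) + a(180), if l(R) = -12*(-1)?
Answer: -3948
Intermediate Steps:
l(R) = 12
l(54) + a(180) = 12 - 22*180 = 12 - 3960 = -3948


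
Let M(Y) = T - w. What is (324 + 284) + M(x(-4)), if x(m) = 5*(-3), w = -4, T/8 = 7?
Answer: 668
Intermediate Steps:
T = 56 (T = 8*7 = 56)
x(m) = -15
M(Y) = 60 (M(Y) = 56 - 1*(-4) = 56 + 4 = 60)
(324 + 284) + M(x(-4)) = (324 + 284) + 60 = 608 + 60 = 668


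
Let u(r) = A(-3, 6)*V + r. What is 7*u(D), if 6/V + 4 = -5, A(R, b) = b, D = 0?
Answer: -28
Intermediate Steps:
V = -2/3 (V = 6/(-4 - 5) = 6/(-9) = 6*(-1/9) = -2/3 ≈ -0.66667)
u(r) = -4 + r (u(r) = 6*(-2/3) + r = -4 + r)
7*u(D) = 7*(-4 + 0) = 7*(-4) = -28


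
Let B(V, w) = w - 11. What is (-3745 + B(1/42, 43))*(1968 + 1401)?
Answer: -12509097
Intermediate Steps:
B(V, w) = -11 + w
(-3745 + B(1/42, 43))*(1968 + 1401) = (-3745 + (-11 + 43))*(1968 + 1401) = (-3745 + 32)*3369 = -3713*3369 = -12509097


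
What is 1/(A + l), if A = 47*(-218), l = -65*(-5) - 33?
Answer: -1/9954 ≈ -0.00010046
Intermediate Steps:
l = 292 (l = 325 - 33 = 292)
A = -10246
1/(A + l) = 1/(-10246 + 292) = 1/(-9954) = -1/9954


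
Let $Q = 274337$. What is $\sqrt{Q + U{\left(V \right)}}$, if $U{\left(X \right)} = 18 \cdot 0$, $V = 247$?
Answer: $\sqrt{274337} \approx 523.77$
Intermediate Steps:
$U{\left(X \right)} = 0$
$\sqrt{Q + U{\left(V \right)}} = \sqrt{274337 + 0} = \sqrt{274337}$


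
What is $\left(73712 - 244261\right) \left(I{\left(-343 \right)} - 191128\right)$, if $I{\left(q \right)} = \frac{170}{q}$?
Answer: $\frac{11180693413626}{343} \approx 3.2597 \cdot 10^{10}$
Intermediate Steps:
$\left(73712 - 244261\right) \left(I{\left(-343 \right)} - 191128\right) = \left(73712 - 244261\right) \left(\frac{170}{-343} - 191128\right) = - 170549 \left(170 \left(- \frac{1}{343}\right) - 191128\right) = - 170549 \left(- \frac{170}{343} - 191128\right) = \left(-170549\right) \left(- \frac{65557074}{343}\right) = \frac{11180693413626}{343}$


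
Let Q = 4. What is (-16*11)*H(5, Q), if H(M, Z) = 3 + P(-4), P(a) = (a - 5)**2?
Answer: -14784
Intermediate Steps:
P(a) = (-5 + a)**2
H(M, Z) = 84 (H(M, Z) = 3 + (-5 - 4)**2 = 3 + (-9)**2 = 3 + 81 = 84)
(-16*11)*H(5, Q) = -16*11*84 = -176*84 = -14784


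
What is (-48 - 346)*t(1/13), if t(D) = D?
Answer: -394/13 ≈ -30.308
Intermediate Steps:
(-48 - 346)*t(1/13) = (-48 - 346)/13 = -394*1/13 = -394/13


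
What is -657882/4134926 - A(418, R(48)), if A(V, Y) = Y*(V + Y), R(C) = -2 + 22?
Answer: -18111304821/2067463 ≈ -8760.2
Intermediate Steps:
R(C) = 20
-657882/4134926 - A(418, R(48)) = -657882/4134926 - 20*(418 + 20) = -657882*1/4134926 - 20*438 = -328941/2067463 - 1*8760 = -328941/2067463 - 8760 = -18111304821/2067463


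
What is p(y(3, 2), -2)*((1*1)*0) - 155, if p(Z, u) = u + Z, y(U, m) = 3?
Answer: -155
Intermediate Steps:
p(Z, u) = Z + u
p(y(3, 2), -2)*((1*1)*0) - 155 = (3 - 2)*((1*1)*0) - 155 = 1*(1*0) - 155 = 1*0 - 155 = 0 - 155 = -155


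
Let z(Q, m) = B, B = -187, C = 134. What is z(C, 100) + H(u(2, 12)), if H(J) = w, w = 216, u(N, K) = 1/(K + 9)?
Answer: 29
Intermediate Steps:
u(N, K) = 1/(9 + K)
z(Q, m) = -187
H(J) = 216
z(C, 100) + H(u(2, 12)) = -187 + 216 = 29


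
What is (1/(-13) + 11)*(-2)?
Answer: -284/13 ≈ -21.846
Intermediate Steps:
(1/(-13) + 11)*(-2) = (-1/13 + 11)*(-2) = (142/13)*(-2) = -284/13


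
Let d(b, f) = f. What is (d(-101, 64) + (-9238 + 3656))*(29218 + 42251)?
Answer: -394365942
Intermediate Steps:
(d(-101, 64) + (-9238 + 3656))*(29218 + 42251) = (64 + (-9238 + 3656))*(29218 + 42251) = (64 - 5582)*71469 = -5518*71469 = -394365942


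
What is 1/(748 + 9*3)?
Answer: 1/775 ≈ 0.0012903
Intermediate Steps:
1/(748 + 9*3) = 1/(748 + 27) = 1/775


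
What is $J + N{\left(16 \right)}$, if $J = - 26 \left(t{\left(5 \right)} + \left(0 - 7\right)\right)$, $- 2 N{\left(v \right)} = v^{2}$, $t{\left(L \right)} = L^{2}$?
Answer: $-596$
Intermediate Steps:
$N{\left(v \right)} = - \frac{v^{2}}{2}$
$J = -468$ ($J = - 26 \left(5^{2} + \left(0 - 7\right)\right) = - 26 \left(25 - 7\right) = \left(-26\right) 18 = -468$)
$J + N{\left(16 \right)} = -468 - \frac{16^{2}}{2} = -468 - 128 = -596$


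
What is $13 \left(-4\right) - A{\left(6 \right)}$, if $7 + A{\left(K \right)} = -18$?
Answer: $-27$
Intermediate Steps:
$A{\left(K \right)} = -25$ ($A{\left(K \right)} = -7 - 18 = -25$)
$13 \left(-4\right) - A{\left(6 \right)} = 13 \left(-4\right) - -25 = -52 + 25 = -27$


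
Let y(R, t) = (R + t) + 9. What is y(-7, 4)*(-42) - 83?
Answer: -335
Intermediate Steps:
y(R, t) = 9 + R + t
y(-7, 4)*(-42) - 83 = (9 - 7 + 4)*(-42) - 83 = 6*(-42) - 83 = -252 - 83 = -335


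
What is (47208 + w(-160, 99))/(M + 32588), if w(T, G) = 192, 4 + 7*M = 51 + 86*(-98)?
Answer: 22120/14649 ≈ 1.5100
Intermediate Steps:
M = -8381/7 (M = -4/7 + (51 + 86*(-98))/7 = -4/7 + (51 - 8428)/7 = -4/7 + (⅐)*(-8377) = -4/7 - 8377/7 = -8381/7 ≈ -1197.3)
(47208 + w(-160, 99))/(M + 32588) = (47208 + 192)/(-8381/7 + 32588) = 47400/(219735/7) = 47400*(7/219735) = 22120/14649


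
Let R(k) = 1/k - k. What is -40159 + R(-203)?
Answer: -8111069/203 ≈ -39956.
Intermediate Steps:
-40159 + R(-203) = -40159 + (1/(-203) - 1*(-203)) = -40159 + (-1/203 + 203) = -40159 + 41208/203 = -8111069/203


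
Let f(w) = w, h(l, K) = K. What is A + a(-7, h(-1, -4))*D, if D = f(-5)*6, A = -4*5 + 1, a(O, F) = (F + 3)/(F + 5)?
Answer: 11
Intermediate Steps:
a(O, F) = (3 + F)/(5 + F)
A = -19 (A = -20 + 1 = -19)
D = -30 (D = -5*6 = -30)
A + a(-7, h(-1, -4))*D = -19 + ((3 - 4)/(5 - 4))*(-30) = -19 + (-1/1)*(-30) = -19 + (1*(-1))*(-30) = -19 - 1*(-30) = -19 + 30 = 11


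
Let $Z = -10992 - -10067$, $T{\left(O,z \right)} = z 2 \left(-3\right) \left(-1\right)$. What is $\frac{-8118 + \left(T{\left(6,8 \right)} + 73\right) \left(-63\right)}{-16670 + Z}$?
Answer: $\frac{1749}{1955} \approx 0.89463$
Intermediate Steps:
$T{\left(O,z \right)} = 6 z$ ($T{\left(O,z \right)} = z \left(-6\right) \left(-1\right) = - 6 z \left(-1\right) = 6 z$)
$Z = -925$ ($Z = -10992 + 10067 = -925$)
$\frac{-8118 + \left(T{\left(6,8 \right)} + 73\right) \left(-63\right)}{-16670 + Z} = \frac{-8118 + \left(6 \cdot 8 + 73\right) \left(-63\right)}{-16670 - 925} = \frac{-8118 + \left(48 + 73\right) \left(-63\right)}{-17595} = \left(-8118 + 121 \left(-63\right)\right) \left(- \frac{1}{17595}\right) = \left(-8118 - 7623\right) \left(- \frac{1}{17595}\right) = \left(-15741\right) \left(- \frac{1}{17595}\right) = \frac{1749}{1955}$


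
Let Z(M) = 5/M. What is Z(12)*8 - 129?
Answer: -377/3 ≈ -125.67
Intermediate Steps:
Z(12)*8 - 129 = (5/12)*8 - 129 = 10/3 - 129 = -377/3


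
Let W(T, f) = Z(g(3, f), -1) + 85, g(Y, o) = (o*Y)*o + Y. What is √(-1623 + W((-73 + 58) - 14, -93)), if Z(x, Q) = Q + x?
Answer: √24411 ≈ 156.24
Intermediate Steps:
g(Y, o) = Y + Y*o² (g(Y, o) = (Y*o)*o + Y = Y*o² + Y = Y + Y*o²)
W(T, f) = 87 + 3*f² (W(T, f) = (-1 + 3*(1 + f²)) + 85 = (-1 + (3 + 3*f²)) + 85 = (2 + 3*f²) + 85 = 87 + 3*f²)
√(-1623 + W((-73 + 58) - 14, -93)) = √(-1623 + (87 + 3*(-93)²)) = √(-1623 + (87 + 3*8649)) = √(-1623 + (87 + 25947)) = √(-1623 + 26034) = √24411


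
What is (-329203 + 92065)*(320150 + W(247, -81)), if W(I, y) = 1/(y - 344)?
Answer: -32265885310362/425 ≈ -7.5920e+10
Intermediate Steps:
W(I, y) = 1/(-344 + y)
(-329203 + 92065)*(320150 + W(247, -81)) = (-329203 + 92065)*(320150 + 1/(-344 - 81)) = -237138*(320150 + 1/(-425)) = -237138*(320150 - 1/425) = -237138*136063749/425 = -32265885310362/425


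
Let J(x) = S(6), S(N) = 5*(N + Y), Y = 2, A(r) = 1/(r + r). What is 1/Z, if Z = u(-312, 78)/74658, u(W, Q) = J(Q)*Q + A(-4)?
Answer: 597264/24959 ≈ 23.930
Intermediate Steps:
A(r) = 1/(2*r)
S(N) = 10 + 5*N (S(N) = 5*(N + 2) = 5*(2 + N) = 10 + 5*N)
J(x) = 40 (J(x) = 10 + 5*6 = 10 + 30 = 40)
u(W, Q) = -⅛ + 40*Q (u(W, Q) = 40*Q + (½)/(-4) = 40*Q + (½)*(-¼) = 40*Q - ⅛ = -⅛ + 40*Q)
Z = 24959/597264 (Z = (-⅛ + 40*78)/74658 = (-⅛ + 3120)*(1/74658) = (24959/8)*(1/74658) = 24959/597264 ≈ 0.041789)
1/Z = 1/(24959/597264) = 597264/24959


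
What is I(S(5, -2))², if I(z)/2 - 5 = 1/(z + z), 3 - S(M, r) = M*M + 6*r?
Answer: 9801/100 ≈ 98.010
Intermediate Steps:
S(M, r) = 3 - M² - 6*r (S(M, r) = 3 - (M*M + 6*r) = 3 - (M² + 6*r) = 3 + (-M² - 6*r) = 3 - M² - 6*r)
I(z) = 10 + 1/z (I(z) = 10 + 2/(z + z) = 10 + 2/((2*z)) = 10 + 2*(1/(2*z)) = 10 + 1/z)
I(S(5, -2))² = (10 + 1/(3 - 1*5² - 6*(-2)))² = (10 + 1/(3 - 1*25 + 12))² = (10 + 1/(3 - 25 + 12))² = (10 + 1/(-10))² = (10 - ⅒)² = (99/10)² = 9801/100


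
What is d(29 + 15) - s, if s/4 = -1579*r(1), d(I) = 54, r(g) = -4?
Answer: -25210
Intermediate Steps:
s = 25264 (s = 4*(-1579*(-4)) = 4*6316 = 25264)
d(29 + 15) - s = 54 - 1*25264 = 54 - 25264 = -25210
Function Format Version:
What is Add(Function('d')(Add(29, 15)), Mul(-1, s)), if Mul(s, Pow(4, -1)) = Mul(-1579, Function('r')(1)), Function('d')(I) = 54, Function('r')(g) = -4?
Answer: -25210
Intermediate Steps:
s = 25264 (s = Mul(4, Mul(-1579, -4)) = Mul(4, 6316) = 25264)
Add(Function('d')(Add(29, 15)), Mul(-1, s)) = Add(54, Mul(-1, 25264)) = Add(54, -25264) = -25210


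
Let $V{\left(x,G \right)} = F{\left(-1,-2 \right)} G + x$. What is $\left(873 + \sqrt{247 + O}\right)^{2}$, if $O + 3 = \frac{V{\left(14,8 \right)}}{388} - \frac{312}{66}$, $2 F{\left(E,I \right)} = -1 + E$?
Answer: $\frac{\left(1862982 + \sqrt{1089707894}\right)^{2}}{4553956} \approx 7.8938 \cdot 10^{5}$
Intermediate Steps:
$F{\left(E,I \right)} = - \frac{1}{2} + \frac{E}{2}$ ($F{\left(E,I \right)} = \frac{-1 + E}{2} = - \frac{1}{2} + \frac{E}{2}$)
$V{\left(x,G \right)} = x - G$ ($V{\left(x,G \right)} = \left(- \frac{1}{2} + \frac{1}{2} \left(-1\right)\right) G + x = \left(- \frac{1}{2} - \frac{1}{2}\right) G + x = - G + x = x - G$)
$O = - \frac{16457}{2134}$ ($O = -3 - \left(\frac{52}{11} - \frac{14 - 8}{388}\right) = -3 - \left(\frac{52}{11} - \left(14 - 8\right) \frac{1}{388}\right) = -3 + \left(6 \cdot \frac{1}{388} - \frac{52}{11}\right) = -3 + \left(\frac{3}{194} - \frac{52}{11}\right) = -3 - \frac{10055}{2134} = - \frac{16457}{2134} \approx -7.7118$)
$\left(873 + \sqrt{247 + O}\right)^{2} = \left(873 + \sqrt{247 - \frac{16457}{2134}}\right)^{2} = \left(873 + \sqrt{\frac{510641}{2134}}\right)^{2} = \left(873 + \frac{\sqrt{1089707894}}{2134}\right)^{2}$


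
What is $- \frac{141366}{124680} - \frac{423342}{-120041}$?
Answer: $\frac{5968760759}{2494451980} \approx 2.3928$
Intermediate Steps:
$- \frac{141366}{124680} - \frac{423342}{-120041} = \left(-141366\right) \frac{1}{124680} - - \frac{423342}{120041} = - \frac{23561}{20780} + \frac{423342}{120041} = \frac{5968760759}{2494451980}$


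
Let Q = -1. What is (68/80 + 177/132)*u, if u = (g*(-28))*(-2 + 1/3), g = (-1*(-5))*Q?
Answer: -16870/33 ≈ -511.21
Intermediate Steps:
g = -5 (g = -1*(-5)*(-1) = 5*(-1) = -5)
u = -700/3 (u = (-5*(-28))*(-2 + 1/3) = 140*(-2 + 1*(1/3)) = 140*(-2 + 1/3) = 140*(-5/3) = -700/3 ≈ -233.33)
(68/80 + 177/132)*u = (68/80 + 177/132)*(-700/3) = (68*(1/80) + 177*(1/132))*(-700/3) = (17/20 + 59/44)*(-700/3) = (241/110)*(-700/3) = -16870/33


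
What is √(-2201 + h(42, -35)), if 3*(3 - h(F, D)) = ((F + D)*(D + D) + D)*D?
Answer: I*√8323 ≈ 91.23*I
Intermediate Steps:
h(F, D) = 3 - D*(D + 2*D*(D + F))/3 (h(F, D) = 3 - ((F + D)*(D + D) + D)*D/3 = 3 - ((D + F)*(2*D) + D)*D/3 = 3 - (2*D*(D + F) + D)*D/3 = 3 - (D + 2*D*(D + F))*D/3 = 3 - D*(D + 2*D*(D + F))/3)
√(-2201 + h(42, -35)) = √(-2201 + (3 - ⅔*(-35)³ - ⅓*(-35)² - ⅔*42*(-35)²)) = √(-2201 + (3 - ⅔*(-42875) - ⅓*1225 - ⅔*42*1225)) = √(-2201 + (3 + 85750/3 - 1225/3 - 34300)) = √(-2201 - 6122) = √(-8323) = I*√8323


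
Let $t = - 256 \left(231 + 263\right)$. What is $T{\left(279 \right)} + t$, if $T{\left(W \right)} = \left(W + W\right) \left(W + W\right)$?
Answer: $184900$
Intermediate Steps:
$T{\left(W \right)} = 4 W^{2}$ ($T{\left(W \right)} = 2 W 2 W = 4 W^{2}$)
$t = -126464$ ($t = \left(-256\right) 494 = -126464$)
$T{\left(279 \right)} + t = 4 \cdot 279^{2} - 126464 = 4 \cdot 77841 - 126464 = 311364 - 126464 = 184900$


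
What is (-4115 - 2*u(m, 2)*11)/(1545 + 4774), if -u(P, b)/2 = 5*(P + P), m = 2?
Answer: -3235/6319 ≈ -0.51195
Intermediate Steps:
u(P, b) = -20*P (u(P, b) = -10*(P + P) = -10*2*P = -20*P)
(-4115 - 2*u(m, 2)*11)/(1545 + 4774) = (-4115 - (-40)*2*11)/(1545 + 4774) = (-4115 - 2*(-40)*11)/6319 = (-4115 + 80*11)*(1/6319) = (-4115 + 880)*(1/6319) = -3235*1/6319 = -3235/6319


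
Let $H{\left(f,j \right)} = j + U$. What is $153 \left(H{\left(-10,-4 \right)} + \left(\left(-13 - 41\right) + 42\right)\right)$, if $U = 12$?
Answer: $-612$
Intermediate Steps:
$H{\left(f,j \right)} = 12 + j$ ($H{\left(f,j \right)} = j + 12 = 12 + j$)
$153 \left(H{\left(-10,-4 \right)} + \left(\left(-13 - 41\right) + 42\right)\right) = 153 \left(\left(12 - 4\right) + \left(\left(-13 - 41\right) + 42\right)\right) = 153 \left(8 + \left(-54 + 42\right)\right) = 153 \left(8 - 12\right) = 153 \left(-4\right) = -612$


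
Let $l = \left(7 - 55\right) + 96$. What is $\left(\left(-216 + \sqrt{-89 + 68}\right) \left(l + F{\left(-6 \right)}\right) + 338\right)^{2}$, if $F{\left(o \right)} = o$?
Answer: $76245712 - 733656 i \sqrt{21} \approx 7.6246 \cdot 10^{7} - 3.362 \cdot 10^{6} i$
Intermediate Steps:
$l = 48$ ($l = -48 + 96 = 48$)
$\left(\left(-216 + \sqrt{-89 + 68}\right) \left(l + F{\left(-6 \right)}\right) + 338\right)^{2} = \left(\left(-216 + \sqrt{-89 + 68}\right) \left(48 - 6\right) + 338\right)^{2} = \left(\left(-216 + \sqrt{-21}\right) 42 + 338\right)^{2} = \left(\left(-216 + i \sqrt{21}\right) 42 + 338\right)^{2} = \left(\left(-9072 + 42 i \sqrt{21}\right) + 338\right)^{2} = \left(-8734 + 42 i \sqrt{21}\right)^{2}$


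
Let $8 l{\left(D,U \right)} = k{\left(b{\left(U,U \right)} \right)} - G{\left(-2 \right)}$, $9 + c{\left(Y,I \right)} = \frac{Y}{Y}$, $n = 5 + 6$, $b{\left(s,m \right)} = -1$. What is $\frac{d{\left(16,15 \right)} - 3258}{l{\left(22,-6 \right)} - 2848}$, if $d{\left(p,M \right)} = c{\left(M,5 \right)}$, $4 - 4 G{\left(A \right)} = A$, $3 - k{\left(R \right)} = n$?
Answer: $\frac{52256}{45587} \approx 1.1463$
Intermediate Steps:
$n = 11$
$k{\left(R \right)} = -8$ ($k{\left(R \right)} = 3 - 11 = -8$)
$c{\left(Y,I \right)} = -8$ ($c{\left(Y,I \right)} = -9 + \frac{Y}{Y} = -9 + 1 = -8$)
$G{\left(A \right)} = 1 - \frac{A}{4}$
$l{\left(D,U \right)} = - \frac{19}{16}$ ($l{\left(D,U \right)} = \frac{-8 - \left(1 - - \frac{1}{2}\right)}{8} = \frac{-8 - \left(1 + \frac{1}{2}\right)}{8} = \frac{-8 - \frac{3}{2}}{8} = \frac{1}{8} \left(- \frac{19}{2}\right) = - \frac{19}{16}$)
$d{\left(p,M \right)} = -8$
$\frac{d{\left(16,15 \right)} - 3258}{l{\left(22,-6 \right)} - 2848} = \frac{-8 - 3258}{- \frac{19}{16} - 2848} = - \frac{3266}{- \frac{45587}{16}} = \left(-3266\right) \left(- \frac{16}{45587}\right) = \frac{52256}{45587}$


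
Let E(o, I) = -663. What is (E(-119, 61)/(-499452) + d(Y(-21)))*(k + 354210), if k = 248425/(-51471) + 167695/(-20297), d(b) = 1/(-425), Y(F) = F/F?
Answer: -14131130767543147/38904719518161 ≈ -363.22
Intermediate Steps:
Y(F) = 1
d(b) = -1/425
k = -719669030/54984573 (k = 248425*(-1/51471) + 167695*(-1/20297) = -13075/2709 - 167695/20297 = -719669030/54984573 ≈ -13.089)
(E(-119, 61)/(-499452) + d(Y(-21)))*(k + 354210) = (-663/(-499452) - 1/425)*(-719669030/54984573 + 354210) = (-663*(-1/499452) - 1/425)*(19475365933300/54984573) = (221/166484 - 1/425)*(19475365933300/54984573) = -72559/70755700*19475365933300/54984573 = -14131130767543147/38904719518161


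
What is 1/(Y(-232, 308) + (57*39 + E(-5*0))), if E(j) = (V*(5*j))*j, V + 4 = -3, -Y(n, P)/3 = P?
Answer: 1/1299 ≈ 0.00076982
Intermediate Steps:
Y(n, P) = -3*P
V = -7 (V = -4 - 3 = -7)
E(j) = -35*j**2 (E(j) = (-35*j)*j = -35*j**2)
1/(Y(-232, 308) + (57*39 + E(-5*0))) = 1/(-3*308 + (57*39 - 35*(-5*0)**2)) = 1/(-924 + (2223 - 35*0**2)) = 1/(-924 + (2223 - 35*0)) = 1/(-924 + (2223 + 0)) = 1/(-924 + 2223) = 1/1299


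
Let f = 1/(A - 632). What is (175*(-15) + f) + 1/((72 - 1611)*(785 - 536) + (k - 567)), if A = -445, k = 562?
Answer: -1083399918293/412723632 ≈ -2625.0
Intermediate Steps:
f = -1/1077 (f = 1/(-445 - 632) = 1/(-1077) = -1/1077 ≈ -0.00092851)
(175*(-15) + f) + 1/((72 - 1611)*(785 - 536) + (k - 567)) = (175*(-15) - 1/1077) + 1/((72 - 1611)*(785 - 536) + (562 - 567)) = (-2625 - 1/1077) + 1/(-1539*249 - 5) = -2827126/1077 + 1/(-383211 - 5) = -2827126/1077 + 1/(-383216) = -2827126/1077 - 1/383216 = -1083399918293/412723632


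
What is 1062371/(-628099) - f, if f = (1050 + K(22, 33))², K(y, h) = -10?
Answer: -679352940771/628099 ≈ -1.0816e+6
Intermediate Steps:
f = 1081600 (f = (1050 - 10)² = 1040² = 1081600)
1062371/(-628099) - f = 1062371/(-628099) - 1*1081600 = 1062371*(-1/628099) - 1081600 = -1062371/628099 - 1081600 = -679352940771/628099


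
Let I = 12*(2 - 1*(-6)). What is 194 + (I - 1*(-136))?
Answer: 426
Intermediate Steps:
I = 96 (I = 12*(2 + 6) = 12*8 = 96)
194 + (I - 1*(-136)) = 194 + (96 - 1*(-136)) = 194 + (96 + 136) = 194 + 232 = 426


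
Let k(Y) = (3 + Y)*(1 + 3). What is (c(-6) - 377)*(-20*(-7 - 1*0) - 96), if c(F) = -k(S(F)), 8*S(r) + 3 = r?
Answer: -16918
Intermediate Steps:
S(r) = -3/8 + r/8
k(Y) = 12 + 4*Y (k(Y) = (3 + Y)*4 = 12 + 4*Y)
c(F) = -21/2 - F/2 (c(F) = -(12 + 4*(-3/8 + F/8)) = -(12 + (-3/2 + F/2)) = -(21/2 + F/2) = -21/2 - F/2)
(c(-6) - 377)*(-20*(-7 - 1*0) - 96) = ((-21/2 - ½*(-6)) - 377)*(-20*(-7 - 1*0) - 96) = ((-21/2 + 3) - 377)*(-20*(-7 + 0) - 96) = (-15/2 - 377)*(-20*(-7) - 96) = -769*(140 - 96)/2 = -769/2*44 = -16918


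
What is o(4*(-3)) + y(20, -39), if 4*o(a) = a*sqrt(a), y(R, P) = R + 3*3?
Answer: 29 - 6*I*sqrt(3) ≈ 29.0 - 10.392*I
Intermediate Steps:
y(R, P) = 9 + R (y(R, P) = R + 9 = 9 + R)
o(a) = a**(3/2)/4 (o(a) = (a*sqrt(a))/4 = a**(3/2)/4)
o(4*(-3)) + y(20, -39) = (4*(-3))**(3/2)/4 + (9 + 20) = (-12)**(3/2)/4 + 29 = (-24*I*sqrt(3))/4 + 29 = -6*I*sqrt(3) + 29 = 29 - 6*I*sqrt(3)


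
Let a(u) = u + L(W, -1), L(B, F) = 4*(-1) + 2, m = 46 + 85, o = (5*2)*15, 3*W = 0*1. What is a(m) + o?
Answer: 279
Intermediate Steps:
W = 0 (W = (0*1)/3 = (⅓)*0 = 0)
o = 150 (o = 10*15 = 150)
m = 131
L(B, F) = -2 (L(B, F) = -4 + 2 = -2)
a(u) = -2 + u (a(u) = u - 2 = -2 + u)
a(m) + o = (-2 + 131) + 150 = 129 + 150 = 279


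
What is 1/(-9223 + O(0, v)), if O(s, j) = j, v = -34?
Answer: -1/9257 ≈ -0.00010803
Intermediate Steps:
1/(-9223 + O(0, v)) = 1/(-9223 - 34) = 1/(-9257) = -1/9257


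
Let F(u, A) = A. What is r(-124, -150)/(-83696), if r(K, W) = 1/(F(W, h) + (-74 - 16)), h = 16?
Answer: 1/6193504 ≈ 1.6146e-7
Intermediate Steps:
r(K, W) = -1/74 (r(K, W) = 1/(16 + (-74 - 16)) = 1/(16 - 90) = 1/(-74) = -1/74)
r(-124, -150)/(-83696) = -1/74/(-83696) = -1/74*(-1/83696) = 1/6193504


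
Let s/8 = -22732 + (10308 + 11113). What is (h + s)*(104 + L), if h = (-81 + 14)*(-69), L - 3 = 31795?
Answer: -187105230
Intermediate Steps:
L = 31798 (L = 3 + 31795 = 31798)
s = -10488 (s = 8*(-22732 + (10308 + 11113)) = 8*(-22732 + 21421) = 8*(-1311) = -10488)
h = 4623 (h = -67*(-69) = 4623)
(h + s)*(104 + L) = (4623 - 10488)*(104 + 31798) = -5865*31902 = -187105230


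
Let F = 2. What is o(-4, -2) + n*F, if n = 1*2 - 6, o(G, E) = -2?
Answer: -10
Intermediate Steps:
n = -4 (n = 2 - 6 = -4)
o(-4, -2) + n*F = -2 - 4*2 = -2 - 8 = -10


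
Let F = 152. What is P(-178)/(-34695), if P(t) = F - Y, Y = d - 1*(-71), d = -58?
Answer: -139/34695 ≈ -0.0040063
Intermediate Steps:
Y = 13 (Y = -58 - 1*(-71) = -58 + 71 = 13)
P(t) = 139 (P(t) = 152 - 1*13 = 152 - 13 = 139)
P(-178)/(-34695) = 139/(-34695) = 139*(-1/34695) = -139/34695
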